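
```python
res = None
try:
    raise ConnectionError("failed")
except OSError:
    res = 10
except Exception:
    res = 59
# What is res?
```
10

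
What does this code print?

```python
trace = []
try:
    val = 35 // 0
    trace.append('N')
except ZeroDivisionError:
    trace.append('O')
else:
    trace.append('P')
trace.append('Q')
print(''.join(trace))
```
OQ

else block skipped when exception is caught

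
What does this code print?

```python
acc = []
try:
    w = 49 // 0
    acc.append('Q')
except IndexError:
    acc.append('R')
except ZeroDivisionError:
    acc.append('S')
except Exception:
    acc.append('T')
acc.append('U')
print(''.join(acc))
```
SU

ZeroDivisionError matches before generic Exception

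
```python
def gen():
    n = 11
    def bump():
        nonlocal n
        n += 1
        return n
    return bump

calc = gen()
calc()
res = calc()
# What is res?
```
13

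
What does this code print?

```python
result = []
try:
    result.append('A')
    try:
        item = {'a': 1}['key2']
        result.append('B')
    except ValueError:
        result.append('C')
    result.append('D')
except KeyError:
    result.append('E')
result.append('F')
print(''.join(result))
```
AEF

Inner handler doesn't match, propagates to outer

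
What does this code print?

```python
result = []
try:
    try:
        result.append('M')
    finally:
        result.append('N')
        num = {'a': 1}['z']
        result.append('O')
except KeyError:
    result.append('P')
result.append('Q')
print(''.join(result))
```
MNPQ

Exception in inner finally caught by outer except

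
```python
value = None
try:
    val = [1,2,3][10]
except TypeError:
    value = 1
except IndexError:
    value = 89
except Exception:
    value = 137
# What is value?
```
89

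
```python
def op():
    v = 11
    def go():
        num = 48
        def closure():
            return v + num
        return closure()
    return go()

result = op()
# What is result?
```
59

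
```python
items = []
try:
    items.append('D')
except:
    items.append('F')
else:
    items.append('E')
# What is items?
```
['D', 'E']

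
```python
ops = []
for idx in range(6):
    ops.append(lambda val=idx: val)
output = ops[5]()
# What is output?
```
5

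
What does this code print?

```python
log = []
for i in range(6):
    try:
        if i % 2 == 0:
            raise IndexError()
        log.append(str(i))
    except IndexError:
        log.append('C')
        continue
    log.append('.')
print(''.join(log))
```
C1.C3.C5.

continue in except skips rest of loop body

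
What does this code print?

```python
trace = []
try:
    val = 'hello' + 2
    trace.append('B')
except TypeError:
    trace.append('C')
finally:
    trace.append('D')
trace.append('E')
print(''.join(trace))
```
CDE

finally always runs, even after exception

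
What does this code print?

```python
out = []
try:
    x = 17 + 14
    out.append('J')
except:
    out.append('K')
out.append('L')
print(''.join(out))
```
JL

No exception, try block completes normally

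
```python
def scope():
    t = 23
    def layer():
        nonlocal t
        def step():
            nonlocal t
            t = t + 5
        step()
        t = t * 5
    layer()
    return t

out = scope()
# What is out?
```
140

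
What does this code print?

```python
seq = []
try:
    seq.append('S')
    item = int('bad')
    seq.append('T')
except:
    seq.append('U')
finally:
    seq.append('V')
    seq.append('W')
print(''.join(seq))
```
SUVW

Code before exception runs, then except, then all of finally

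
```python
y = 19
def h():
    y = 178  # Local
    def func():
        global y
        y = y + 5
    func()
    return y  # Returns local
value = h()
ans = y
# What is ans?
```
24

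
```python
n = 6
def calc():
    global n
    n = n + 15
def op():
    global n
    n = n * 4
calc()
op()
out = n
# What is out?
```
84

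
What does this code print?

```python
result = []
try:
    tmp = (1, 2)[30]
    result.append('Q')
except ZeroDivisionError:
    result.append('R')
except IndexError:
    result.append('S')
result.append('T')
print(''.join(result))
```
ST

IndexError is caught by its specific handler, not ZeroDivisionError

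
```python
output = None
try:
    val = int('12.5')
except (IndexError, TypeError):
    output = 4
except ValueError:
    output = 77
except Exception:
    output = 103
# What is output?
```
77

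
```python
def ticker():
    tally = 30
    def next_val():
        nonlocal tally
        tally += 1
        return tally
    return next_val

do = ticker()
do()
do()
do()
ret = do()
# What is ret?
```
34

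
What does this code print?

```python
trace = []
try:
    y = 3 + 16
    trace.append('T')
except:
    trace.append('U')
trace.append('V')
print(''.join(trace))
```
TV

No exception, try block completes normally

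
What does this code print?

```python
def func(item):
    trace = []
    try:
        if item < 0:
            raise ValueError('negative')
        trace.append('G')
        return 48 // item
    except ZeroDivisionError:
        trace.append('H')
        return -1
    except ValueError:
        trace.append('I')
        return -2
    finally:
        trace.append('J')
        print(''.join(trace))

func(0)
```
GHJ

item=0 causes ZeroDivisionError, caught, finally prints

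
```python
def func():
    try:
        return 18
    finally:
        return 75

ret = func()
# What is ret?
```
75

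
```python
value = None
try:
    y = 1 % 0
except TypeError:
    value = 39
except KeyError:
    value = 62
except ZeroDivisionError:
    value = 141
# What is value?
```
141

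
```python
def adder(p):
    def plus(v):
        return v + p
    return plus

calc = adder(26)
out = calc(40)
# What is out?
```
66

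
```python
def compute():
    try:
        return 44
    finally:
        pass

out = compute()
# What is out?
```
44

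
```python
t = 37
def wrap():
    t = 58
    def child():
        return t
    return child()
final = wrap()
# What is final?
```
58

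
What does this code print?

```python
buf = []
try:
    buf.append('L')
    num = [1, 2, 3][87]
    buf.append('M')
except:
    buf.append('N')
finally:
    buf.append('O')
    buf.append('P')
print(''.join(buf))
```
LNOP

Code before exception runs, then except, then all of finally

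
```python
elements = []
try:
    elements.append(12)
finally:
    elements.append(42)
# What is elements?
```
[12, 42]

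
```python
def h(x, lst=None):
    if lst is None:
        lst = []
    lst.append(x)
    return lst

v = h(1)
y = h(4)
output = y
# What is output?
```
[4]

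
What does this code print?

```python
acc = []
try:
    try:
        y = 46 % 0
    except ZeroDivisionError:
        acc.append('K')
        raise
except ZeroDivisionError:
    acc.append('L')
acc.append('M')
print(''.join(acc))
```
KLM

raise without argument re-raises current exception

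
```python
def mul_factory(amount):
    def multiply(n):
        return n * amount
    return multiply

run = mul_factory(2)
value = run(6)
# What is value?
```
12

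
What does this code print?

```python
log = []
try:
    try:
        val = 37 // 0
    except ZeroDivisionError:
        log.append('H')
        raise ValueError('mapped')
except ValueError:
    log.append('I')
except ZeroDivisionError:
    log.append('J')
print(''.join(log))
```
HI

New ValueError raised, caught by outer ValueError handler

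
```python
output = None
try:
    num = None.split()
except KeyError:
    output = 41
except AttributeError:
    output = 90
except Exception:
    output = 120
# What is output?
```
90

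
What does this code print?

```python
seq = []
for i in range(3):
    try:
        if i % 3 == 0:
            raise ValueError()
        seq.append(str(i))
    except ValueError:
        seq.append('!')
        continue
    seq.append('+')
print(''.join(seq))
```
!1+2+

continue in except skips rest of loop body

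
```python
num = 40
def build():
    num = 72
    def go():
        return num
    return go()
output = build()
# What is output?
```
72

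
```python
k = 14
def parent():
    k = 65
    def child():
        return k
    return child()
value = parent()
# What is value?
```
65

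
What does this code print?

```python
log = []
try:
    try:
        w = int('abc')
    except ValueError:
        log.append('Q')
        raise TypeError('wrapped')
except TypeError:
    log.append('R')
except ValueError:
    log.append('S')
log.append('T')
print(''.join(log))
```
QRT

TypeError raised and caught, original ValueError not re-raised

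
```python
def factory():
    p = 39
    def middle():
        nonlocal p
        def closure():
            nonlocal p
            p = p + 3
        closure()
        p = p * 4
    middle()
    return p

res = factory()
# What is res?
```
168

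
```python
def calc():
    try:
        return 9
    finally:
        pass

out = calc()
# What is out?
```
9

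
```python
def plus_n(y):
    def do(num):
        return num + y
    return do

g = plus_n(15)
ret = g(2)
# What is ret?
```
17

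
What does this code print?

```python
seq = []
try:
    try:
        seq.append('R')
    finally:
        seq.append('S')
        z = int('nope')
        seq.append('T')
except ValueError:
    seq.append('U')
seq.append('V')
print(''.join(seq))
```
RSUV

Exception in inner finally caught by outer except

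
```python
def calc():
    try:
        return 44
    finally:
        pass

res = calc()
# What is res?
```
44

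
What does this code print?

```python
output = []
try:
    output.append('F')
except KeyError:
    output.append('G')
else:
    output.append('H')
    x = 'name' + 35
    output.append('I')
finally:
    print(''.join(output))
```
FH

Try succeeds, else appends 'H', TypeError in else is uncaught, finally prints before exception propagates ('I' never appended)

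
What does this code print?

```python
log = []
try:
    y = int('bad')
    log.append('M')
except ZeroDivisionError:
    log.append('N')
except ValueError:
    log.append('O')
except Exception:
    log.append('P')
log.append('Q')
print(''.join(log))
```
OQ

ValueError matches before generic Exception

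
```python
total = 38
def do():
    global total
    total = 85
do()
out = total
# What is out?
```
85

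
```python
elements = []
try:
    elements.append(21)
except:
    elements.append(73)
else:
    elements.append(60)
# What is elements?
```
[21, 60]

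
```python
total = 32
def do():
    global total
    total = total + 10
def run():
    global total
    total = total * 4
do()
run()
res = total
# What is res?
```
168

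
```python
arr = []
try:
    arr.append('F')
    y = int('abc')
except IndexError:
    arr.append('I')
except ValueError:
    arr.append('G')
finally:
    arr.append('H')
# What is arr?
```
['F', 'G', 'H']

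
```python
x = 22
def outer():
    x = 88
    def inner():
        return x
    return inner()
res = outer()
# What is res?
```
88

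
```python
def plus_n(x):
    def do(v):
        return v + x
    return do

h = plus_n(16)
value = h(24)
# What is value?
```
40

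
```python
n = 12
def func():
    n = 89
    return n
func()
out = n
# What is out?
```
12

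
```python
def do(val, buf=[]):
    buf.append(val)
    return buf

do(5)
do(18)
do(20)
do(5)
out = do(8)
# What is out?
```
[5, 18, 20, 5, 8]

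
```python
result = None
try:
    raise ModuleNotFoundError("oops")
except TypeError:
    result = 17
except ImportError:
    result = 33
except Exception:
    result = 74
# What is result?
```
33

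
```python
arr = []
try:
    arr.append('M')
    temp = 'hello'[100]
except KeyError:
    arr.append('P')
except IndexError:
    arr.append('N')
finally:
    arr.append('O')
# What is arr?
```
['M', 'N', 'O']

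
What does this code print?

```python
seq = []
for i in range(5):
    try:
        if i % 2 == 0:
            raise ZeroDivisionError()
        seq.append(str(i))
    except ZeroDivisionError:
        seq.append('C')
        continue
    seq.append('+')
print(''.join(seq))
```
C1+C3+C

continue in except skips rest of loop body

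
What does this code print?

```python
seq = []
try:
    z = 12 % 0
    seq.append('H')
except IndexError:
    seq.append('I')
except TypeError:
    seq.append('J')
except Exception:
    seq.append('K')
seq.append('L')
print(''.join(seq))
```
KL

ZeroDivisionError not specifically caught, falls to Exception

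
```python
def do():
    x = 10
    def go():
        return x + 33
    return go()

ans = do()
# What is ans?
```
43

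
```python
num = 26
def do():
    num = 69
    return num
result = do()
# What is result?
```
69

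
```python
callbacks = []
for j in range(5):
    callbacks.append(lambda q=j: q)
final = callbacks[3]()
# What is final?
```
3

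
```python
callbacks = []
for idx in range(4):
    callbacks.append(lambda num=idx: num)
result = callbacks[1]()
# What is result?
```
1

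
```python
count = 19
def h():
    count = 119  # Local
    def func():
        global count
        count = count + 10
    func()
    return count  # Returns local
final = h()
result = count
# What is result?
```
29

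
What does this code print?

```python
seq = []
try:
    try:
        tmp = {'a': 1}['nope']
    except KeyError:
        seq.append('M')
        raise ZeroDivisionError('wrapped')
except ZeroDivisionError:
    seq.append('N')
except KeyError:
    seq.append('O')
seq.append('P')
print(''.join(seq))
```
MNP

ZeroDivisionError raised and caught, original KeyError not re-raised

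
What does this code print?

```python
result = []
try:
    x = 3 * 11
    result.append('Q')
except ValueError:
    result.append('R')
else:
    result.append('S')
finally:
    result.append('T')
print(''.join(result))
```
QST

else runs before finally when no exception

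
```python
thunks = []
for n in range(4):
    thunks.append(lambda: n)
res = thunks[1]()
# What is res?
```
3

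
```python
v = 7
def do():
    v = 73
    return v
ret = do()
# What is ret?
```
73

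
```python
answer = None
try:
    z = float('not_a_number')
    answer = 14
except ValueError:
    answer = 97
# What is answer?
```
97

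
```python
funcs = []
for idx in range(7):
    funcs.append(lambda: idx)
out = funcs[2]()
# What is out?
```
6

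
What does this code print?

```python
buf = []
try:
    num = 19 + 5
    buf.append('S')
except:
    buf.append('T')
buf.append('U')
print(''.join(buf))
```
SU

No exception, try block completes normally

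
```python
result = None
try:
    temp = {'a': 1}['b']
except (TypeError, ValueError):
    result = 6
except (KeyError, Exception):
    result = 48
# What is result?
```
48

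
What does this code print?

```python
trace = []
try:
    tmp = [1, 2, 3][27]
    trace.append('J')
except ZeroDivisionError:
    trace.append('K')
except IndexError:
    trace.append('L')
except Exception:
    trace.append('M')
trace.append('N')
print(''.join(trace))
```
LN

IndexError matches before generic Exception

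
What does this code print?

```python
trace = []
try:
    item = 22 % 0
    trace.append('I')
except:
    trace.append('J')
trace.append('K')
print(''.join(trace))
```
JK

Exception raised in try, caught by bare except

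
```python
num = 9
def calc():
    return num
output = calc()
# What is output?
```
9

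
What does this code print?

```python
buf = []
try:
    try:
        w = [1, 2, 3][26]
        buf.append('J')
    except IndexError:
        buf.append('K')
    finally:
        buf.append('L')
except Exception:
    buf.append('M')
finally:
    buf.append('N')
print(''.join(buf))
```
KLN

Both finally blocks run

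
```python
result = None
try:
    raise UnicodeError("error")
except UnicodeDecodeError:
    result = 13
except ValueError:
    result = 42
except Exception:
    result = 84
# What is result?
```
42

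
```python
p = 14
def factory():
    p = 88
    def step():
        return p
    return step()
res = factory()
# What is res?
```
88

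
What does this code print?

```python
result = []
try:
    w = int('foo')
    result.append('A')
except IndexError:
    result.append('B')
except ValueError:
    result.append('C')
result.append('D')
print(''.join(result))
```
CD

ValueError is caught by its specific handler, not IndexError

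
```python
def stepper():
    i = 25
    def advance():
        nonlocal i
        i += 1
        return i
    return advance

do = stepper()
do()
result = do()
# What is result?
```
27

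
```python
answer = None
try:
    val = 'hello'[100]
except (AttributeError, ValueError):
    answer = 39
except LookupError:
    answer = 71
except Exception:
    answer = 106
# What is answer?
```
71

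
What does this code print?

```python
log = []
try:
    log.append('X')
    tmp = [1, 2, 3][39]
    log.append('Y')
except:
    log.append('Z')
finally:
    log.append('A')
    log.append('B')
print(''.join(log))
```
XZAB

Code before exception runs, then except, then all of finally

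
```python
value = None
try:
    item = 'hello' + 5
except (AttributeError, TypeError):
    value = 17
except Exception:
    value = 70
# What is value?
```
17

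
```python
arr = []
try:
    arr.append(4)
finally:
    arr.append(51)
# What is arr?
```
[4, 51]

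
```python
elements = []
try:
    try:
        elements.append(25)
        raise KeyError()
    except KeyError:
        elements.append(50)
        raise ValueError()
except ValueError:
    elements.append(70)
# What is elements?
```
[25, 50, 70]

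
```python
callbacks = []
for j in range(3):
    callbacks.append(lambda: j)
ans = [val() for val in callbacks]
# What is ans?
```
[2, 2, 2]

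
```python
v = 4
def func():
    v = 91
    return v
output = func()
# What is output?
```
91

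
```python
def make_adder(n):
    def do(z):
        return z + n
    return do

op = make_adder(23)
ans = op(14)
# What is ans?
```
37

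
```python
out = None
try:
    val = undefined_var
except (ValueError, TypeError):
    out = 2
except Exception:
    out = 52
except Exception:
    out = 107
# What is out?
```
52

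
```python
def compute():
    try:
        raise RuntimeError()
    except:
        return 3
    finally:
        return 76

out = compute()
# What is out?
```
76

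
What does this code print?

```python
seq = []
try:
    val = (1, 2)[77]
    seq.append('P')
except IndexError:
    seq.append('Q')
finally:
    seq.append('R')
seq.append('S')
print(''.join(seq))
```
QRS

finally always runs, even after exception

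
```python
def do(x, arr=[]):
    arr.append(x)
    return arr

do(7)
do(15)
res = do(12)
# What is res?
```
[7, 15, 12]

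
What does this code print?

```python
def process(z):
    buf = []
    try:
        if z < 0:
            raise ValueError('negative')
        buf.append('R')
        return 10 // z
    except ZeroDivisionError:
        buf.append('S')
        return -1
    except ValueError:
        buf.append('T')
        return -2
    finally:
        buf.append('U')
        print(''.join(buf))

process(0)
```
RSU

z=0 causes ZeroDivisionError, caught, finally prints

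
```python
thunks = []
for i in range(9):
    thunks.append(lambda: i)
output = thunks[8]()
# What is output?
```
8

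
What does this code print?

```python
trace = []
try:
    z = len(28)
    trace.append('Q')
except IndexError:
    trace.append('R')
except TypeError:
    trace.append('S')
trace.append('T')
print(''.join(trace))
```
ST

TypeError is caught by its specific handler, not IndexError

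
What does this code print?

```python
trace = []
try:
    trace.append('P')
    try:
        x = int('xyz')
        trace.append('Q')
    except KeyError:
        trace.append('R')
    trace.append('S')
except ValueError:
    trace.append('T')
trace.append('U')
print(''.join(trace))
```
PTU

Inner handler doesn't match, propagates to outer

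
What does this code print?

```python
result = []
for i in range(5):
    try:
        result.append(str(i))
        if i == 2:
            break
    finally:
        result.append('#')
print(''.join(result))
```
0#1#2#

finally runs even when breaking out of loop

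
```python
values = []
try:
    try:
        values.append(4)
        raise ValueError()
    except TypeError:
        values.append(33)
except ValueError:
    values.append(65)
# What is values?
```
[4, 65]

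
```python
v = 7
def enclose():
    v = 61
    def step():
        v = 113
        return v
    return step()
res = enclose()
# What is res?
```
113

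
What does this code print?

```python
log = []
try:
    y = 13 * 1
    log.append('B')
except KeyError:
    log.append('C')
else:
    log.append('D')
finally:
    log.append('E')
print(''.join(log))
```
BDE

else runs before finally when no exception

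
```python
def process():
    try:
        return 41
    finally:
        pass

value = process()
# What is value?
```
41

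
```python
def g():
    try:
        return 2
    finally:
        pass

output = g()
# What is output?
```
2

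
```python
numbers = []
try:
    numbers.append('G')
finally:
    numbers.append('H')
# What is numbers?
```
['G', 'H']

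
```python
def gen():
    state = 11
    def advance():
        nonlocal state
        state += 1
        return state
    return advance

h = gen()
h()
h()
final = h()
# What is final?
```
14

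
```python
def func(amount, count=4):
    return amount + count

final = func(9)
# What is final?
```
13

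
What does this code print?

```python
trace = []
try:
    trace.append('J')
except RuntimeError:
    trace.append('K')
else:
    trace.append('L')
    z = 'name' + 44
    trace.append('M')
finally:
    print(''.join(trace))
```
JL

Try succeeds, else appends 'L', TypeError in else is uncaught, finally prints before exception propagates ('M' never appended)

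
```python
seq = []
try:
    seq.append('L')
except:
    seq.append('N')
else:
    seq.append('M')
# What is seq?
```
['L', 'M']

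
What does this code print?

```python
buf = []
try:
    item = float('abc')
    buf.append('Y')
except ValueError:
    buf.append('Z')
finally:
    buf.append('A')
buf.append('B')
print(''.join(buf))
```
ZAB

finally always runs, even after exception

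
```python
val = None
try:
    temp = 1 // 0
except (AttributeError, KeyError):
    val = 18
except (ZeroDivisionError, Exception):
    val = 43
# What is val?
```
43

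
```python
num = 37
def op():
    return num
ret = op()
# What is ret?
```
37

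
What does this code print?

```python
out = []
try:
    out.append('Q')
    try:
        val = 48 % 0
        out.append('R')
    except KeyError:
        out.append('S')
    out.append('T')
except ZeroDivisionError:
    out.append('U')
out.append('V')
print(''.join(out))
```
QUV

Inner handler doesn't match, propagates to outer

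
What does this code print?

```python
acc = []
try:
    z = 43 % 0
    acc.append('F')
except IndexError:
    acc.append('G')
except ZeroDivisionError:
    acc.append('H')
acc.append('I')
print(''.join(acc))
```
HI

ZeroDivisionError is caught by its specific handler, not IndexError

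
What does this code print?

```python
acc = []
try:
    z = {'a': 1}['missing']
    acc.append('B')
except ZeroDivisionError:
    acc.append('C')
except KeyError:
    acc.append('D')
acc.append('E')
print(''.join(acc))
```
DE

KeyError is caught by its specific handler, not ZeroDivisionError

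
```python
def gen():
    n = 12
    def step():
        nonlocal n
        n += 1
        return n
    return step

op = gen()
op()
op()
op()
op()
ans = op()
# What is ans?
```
17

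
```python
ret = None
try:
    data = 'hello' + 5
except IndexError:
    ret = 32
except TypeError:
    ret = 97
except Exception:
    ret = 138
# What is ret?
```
97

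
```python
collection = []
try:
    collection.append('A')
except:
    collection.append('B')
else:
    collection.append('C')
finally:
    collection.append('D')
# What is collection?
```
['A', 'C', 'D']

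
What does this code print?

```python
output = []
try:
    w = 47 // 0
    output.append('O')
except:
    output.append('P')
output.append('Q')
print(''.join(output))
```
PQ

Exception raised in try, caught by bare except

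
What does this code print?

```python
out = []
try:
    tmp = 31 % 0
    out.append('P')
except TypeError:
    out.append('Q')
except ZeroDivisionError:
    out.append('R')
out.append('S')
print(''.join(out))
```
RS

ZeroDivisionError is caught by its specific handler, not TypeError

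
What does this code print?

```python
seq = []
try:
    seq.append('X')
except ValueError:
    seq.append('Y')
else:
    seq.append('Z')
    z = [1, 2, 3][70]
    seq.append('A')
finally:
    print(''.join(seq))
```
XZ

Try succeeds, else appends 'Z', IndexError in else is uncaught, finally prints before exception propagates ('A' never appended)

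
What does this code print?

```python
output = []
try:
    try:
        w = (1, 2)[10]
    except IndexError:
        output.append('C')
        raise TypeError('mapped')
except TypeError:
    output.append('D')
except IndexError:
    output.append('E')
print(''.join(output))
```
CD

New TypeError raised, caught by outer TypeError handler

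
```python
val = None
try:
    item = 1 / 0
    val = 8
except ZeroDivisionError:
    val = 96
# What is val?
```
96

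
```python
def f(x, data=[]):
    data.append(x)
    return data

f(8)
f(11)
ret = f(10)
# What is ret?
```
[8, 11, 10]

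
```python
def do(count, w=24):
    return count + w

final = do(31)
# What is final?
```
55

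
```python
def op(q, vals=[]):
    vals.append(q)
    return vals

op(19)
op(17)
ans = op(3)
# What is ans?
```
[19, 17, 3]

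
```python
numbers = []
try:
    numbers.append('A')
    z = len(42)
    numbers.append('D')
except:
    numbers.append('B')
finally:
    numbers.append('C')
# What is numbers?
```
['A', 'B', 'C']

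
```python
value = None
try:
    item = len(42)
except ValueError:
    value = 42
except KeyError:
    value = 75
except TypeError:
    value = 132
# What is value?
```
132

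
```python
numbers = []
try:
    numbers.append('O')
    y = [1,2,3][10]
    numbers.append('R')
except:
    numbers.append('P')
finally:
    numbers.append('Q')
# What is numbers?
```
['O', 'P', 'Q']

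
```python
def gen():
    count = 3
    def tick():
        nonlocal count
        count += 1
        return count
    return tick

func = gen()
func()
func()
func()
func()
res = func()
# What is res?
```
8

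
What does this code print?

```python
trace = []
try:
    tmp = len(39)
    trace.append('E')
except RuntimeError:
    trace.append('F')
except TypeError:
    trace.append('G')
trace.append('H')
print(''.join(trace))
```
GH

TypeError is caught by its specific handler, not RuntimeError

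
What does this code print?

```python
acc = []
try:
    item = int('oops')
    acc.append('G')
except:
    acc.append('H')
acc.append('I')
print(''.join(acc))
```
HI

Exception raised in try, caught by bare except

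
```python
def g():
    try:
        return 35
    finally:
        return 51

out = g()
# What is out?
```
51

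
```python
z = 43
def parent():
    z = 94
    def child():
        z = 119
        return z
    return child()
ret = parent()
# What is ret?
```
119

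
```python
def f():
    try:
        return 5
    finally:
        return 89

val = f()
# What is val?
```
89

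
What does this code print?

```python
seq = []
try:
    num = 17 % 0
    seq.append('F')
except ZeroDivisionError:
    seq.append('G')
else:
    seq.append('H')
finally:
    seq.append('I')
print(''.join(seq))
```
GI

Exception: except runs, else skipped, finally runs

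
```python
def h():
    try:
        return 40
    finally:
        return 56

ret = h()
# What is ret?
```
56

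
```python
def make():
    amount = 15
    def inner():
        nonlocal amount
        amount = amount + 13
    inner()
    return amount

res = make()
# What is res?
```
28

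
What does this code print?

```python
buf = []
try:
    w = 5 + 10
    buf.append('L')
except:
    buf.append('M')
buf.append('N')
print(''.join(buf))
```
LN

No exception, try block completes normally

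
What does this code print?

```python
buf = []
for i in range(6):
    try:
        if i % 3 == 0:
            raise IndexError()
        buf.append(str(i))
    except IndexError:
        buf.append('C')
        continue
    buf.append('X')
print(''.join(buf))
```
C1X2XC4X5X

continue in except skips rest of loop body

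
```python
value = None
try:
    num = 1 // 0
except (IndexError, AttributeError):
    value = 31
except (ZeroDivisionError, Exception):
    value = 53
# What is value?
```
53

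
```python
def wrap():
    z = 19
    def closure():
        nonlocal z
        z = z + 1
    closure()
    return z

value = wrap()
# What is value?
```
20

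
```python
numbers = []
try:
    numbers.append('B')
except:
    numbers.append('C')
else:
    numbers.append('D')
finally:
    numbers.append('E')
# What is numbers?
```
['B', 'D', 'E']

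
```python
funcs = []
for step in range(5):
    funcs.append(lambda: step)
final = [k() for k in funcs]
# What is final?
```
[4, 4, 4, 4, 4]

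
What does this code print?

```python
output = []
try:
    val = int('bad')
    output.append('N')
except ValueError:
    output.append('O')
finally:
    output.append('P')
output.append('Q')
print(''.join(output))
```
OPQ

finally always runs, even after exception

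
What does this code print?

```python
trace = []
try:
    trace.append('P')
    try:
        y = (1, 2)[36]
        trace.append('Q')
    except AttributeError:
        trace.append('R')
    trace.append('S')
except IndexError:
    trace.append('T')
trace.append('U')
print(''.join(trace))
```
PTU

Inner handler doesn't match, propagates to outer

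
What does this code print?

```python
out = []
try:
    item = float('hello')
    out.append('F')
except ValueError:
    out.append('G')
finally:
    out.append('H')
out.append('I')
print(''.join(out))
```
GHI

finally always runs, even after exception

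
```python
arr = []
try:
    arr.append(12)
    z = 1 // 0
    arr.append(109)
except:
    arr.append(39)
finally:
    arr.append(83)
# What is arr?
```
[12, 39, 83]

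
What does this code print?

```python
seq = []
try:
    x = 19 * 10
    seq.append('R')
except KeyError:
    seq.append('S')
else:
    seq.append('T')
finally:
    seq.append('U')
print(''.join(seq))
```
RTU

else runs before finally when no exception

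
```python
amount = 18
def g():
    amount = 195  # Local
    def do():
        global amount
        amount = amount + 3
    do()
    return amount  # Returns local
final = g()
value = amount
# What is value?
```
21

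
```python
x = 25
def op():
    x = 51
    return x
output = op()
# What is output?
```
51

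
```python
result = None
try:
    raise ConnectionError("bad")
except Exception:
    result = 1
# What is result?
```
1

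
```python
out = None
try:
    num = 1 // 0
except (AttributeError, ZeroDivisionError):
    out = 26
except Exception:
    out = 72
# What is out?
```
26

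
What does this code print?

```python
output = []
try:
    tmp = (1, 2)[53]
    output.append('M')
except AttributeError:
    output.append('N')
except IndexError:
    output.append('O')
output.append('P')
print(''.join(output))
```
OP

IndexError is caught by its specific handler, not AttributeError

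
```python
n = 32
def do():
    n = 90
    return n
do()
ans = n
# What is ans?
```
32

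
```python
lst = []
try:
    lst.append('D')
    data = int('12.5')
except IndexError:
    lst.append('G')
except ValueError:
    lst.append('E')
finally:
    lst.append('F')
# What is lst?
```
['D', 'E', 'F']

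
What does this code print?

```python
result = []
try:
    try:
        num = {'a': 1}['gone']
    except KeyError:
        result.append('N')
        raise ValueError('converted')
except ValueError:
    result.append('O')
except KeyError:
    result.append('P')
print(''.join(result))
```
NO

New ValueError raised, caught by outer ValueError handler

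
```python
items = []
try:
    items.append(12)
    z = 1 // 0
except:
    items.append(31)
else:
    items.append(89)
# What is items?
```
[12, 31]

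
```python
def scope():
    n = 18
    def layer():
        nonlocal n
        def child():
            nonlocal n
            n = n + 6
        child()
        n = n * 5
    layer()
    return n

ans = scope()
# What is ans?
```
120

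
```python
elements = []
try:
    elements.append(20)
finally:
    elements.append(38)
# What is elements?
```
[20, 38]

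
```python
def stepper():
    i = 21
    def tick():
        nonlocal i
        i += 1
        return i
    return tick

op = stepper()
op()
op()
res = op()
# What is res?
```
24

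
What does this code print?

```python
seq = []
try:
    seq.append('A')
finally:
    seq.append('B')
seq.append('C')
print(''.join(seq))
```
ABC

try/finally without except, no exception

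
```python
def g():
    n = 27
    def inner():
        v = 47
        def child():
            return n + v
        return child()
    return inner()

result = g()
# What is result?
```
74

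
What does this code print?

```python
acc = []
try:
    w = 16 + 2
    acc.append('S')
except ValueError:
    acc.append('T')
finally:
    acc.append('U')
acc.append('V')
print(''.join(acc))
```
SUV

finally runs after normal execution too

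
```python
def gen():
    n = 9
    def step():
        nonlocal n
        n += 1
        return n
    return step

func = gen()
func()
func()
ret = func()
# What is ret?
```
12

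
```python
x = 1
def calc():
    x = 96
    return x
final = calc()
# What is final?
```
96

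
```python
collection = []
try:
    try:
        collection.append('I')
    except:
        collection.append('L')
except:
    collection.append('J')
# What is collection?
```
['I']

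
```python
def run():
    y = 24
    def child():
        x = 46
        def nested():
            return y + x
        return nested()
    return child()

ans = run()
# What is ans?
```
70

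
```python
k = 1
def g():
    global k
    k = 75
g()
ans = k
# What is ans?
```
75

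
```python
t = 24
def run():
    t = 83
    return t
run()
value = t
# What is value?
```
24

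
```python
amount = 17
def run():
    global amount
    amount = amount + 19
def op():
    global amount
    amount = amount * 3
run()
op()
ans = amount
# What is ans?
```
108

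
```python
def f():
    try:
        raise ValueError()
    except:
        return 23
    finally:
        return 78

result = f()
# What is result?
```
78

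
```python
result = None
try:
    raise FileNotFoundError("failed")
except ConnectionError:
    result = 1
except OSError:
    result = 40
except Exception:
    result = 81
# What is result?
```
40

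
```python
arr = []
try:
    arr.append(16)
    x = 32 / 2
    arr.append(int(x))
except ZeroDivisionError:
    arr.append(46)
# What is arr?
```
[16, 16]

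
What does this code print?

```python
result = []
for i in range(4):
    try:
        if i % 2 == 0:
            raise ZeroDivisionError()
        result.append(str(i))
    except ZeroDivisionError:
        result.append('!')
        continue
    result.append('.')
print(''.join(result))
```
!1.!3.

continue in except skips rest of loop body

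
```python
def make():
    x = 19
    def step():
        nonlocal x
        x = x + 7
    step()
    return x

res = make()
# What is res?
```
26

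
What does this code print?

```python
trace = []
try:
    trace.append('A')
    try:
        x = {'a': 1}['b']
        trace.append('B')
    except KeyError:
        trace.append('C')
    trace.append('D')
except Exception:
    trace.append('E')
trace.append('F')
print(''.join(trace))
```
ACDF

Inner exception caught by inner handler, outer continues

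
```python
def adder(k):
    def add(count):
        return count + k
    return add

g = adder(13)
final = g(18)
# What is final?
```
31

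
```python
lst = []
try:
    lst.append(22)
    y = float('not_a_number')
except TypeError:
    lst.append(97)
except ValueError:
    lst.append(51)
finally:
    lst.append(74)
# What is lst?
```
[22, 51, 74]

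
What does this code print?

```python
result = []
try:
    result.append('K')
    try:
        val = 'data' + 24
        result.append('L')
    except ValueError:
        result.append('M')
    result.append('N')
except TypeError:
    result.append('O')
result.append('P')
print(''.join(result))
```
KOP

Inner handler doesn't match, propagates to outer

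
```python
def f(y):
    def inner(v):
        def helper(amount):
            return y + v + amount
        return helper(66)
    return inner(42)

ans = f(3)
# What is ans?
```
111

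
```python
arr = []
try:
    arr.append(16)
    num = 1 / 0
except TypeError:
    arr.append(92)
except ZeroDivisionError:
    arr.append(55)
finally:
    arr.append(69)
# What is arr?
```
[16, 55, 69]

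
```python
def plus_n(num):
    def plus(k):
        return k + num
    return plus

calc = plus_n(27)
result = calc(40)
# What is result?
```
67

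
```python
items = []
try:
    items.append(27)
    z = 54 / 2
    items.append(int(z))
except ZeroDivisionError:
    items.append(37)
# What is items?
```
[27, 27]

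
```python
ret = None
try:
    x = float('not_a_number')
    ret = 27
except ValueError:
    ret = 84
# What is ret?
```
84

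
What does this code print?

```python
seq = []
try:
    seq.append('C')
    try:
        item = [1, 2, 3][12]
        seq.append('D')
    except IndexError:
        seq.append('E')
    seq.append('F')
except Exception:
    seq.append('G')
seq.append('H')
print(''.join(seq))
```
CEFH

Inner exception caught by inner handler, outer continues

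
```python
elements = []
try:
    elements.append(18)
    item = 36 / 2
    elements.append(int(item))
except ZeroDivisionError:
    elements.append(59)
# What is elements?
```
[18, 18]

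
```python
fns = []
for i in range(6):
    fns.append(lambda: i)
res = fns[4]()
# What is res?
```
5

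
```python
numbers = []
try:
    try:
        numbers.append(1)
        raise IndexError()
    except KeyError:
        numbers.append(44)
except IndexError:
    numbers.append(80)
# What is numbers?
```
[1, 80]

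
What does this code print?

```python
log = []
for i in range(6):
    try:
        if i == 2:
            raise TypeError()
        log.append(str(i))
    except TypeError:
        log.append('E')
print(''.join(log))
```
01E345

Exception on i=2 caught, loop continues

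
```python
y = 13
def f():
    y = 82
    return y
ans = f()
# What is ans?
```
82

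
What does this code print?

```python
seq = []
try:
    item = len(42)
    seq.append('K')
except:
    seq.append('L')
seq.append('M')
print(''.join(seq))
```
LM

Exception raised in try, caught by bare except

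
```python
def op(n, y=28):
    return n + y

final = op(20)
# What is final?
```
48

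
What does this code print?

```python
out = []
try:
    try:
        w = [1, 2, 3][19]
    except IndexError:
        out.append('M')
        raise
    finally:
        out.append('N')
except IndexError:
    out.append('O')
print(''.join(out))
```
MNO

finally runs before re-raised exception propagates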